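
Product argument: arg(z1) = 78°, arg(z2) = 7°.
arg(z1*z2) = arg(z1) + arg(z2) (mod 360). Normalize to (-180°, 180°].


arg(z1*z2) = 78° + 7° = 85°
Normalized to (-180°, 180°]: 85°

85°


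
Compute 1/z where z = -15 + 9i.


|z|^2 = 225+81 = 306
1/z = (-15 - 9i)/306

1/z = -0.0490 - 0.0294i


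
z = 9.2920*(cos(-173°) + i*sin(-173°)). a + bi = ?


a = 9.2920*cos(-173°) = 9.2920*(-0.992546) = -9.2227
b = 9.2920*sin(-173°) = 9.2920*(-0.12187) = -1.1324

-9.2227 - 1.1324i


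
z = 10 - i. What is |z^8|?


|z| = sqrt(100+1) = sqrt(101) = 10.0499
|z^8| = |z|^8 = (sqrt(101))^8 = 101^4 = 104060401

|z^8| = 104060401


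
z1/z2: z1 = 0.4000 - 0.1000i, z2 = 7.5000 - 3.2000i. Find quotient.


Conjugate of z2 = 7.5000 + 3.2000i
Numerator: (0.4000 - 0.1000i)(7.5000 + 3.2000i) = 3.3200 + 0.5300i
Denominator: 7.5^2 + (-3.2)^2 = 66.49
Result = (3.3200 + 0.5300i)/66.49

0.0499 + 0.0080i


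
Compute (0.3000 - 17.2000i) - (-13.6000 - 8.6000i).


Real: 0.3 + 13.6 = 13.9
Imag: -17.2 + 8.6 = -8.6

13.9000 - 8.6000i


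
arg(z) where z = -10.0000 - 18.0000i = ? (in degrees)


Re = -10, Im = -18
arg = atan2(-18, -10) = -119.0546 degrees

arg(z) = -119.0546 degrees


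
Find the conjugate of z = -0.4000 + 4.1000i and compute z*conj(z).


z_bar = -0.4000 - 4.1000i
z*z_bar = (-0.4)^2 + 4.1^2 = 0.16 + 16.81 = 16.97

z_bar = -0.4000 - 4.1000i, z*z_bar = 16.97


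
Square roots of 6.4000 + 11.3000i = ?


|z| = sqrt(40.96+127.69) = 12.9865
sqrt((|z|+a)/2) = sqrt((12.9865+6.4)/2) = sqrt(9.6933) = 3.1134
sqrt((|z|-a)/2) = sqrt((12.9865-6.4)/2) = sqrt(3.2933) = 1.8147

±(3.1134 + 1.8147i) i.e. 3.1134 + 1.8147i and -3.1134 - 1.8147i


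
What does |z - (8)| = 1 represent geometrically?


|z - z0| = r is a circle with center z0 and radius r.
Center = (8, 0), radius = 1

Circle with center (8, 0) and radius 1


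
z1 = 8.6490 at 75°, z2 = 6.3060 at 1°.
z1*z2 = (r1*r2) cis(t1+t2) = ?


r = 8.6490 * 6.3060 = 54.5406
theta = 75° + 1° = 76° = 76° (mod 360)

54.5406 cis(76°)


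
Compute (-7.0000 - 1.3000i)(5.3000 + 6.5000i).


Real = -7*5.3 - (-1.3)*6.5 = -37.1 - (-8.45) = -28.65
Imag = -7*6.5 + 5.3*(-1.3) = -45.5 - (6.89) = -52.39

-28.6500 - 52.3900i


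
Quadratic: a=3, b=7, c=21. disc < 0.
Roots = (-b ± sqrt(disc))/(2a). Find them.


disc = 7^2 - 4*3*21 = 49 - 252 = -203
sqrt(|disc|) = sqrt(203) = 14.2478
Real part = -7/(2*3) = -1.1667
Imag part = 14.2478/(2*3) = 2.3746

-1.1667 ± 2.3746i


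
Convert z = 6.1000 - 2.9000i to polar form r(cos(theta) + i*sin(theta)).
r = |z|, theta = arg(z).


r = sqrt(37.21+8.41) = sqrt(45.62) = 6.7543
theta = atan2(-2.9, 6.1) = -25.4269 degrees

r = 6.7543, theta = -25.4269 degrees


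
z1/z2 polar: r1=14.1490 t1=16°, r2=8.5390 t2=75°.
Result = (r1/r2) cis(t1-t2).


r = 14.1490 / 8.5390 = 1.6570
theta = 16° - 75° = -59° = 301° (mod 360)

1.6570 cis(301°)


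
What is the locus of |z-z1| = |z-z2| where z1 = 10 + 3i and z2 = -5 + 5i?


Equal distances means the locus is the perpendicular bisector of z1 and z2.
Midpoint = ((10+(-5))/2, (3+5)/2) = (2.5000, 4.0000)

Perpendicular bisector through (2.5000, 4.0000)


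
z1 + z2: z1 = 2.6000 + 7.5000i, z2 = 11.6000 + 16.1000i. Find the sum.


Real: 2.6 + 11.6 = 14.2
Imag: 7.5 + 16.1 = 23.6

14.2000 + 23.6000i


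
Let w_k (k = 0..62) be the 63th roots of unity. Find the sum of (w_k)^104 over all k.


The roots are w_k = w^k with w = e^(2*pi*i/63), and (w^k)^104 = (w^104)^k.
So S = 1 + u + u^2 + ... + u^(62) with u = w^104.
104 = 1*63 + 41, so 104 is not a multiple of 63: u = (w^63)^1 * w^41 = w^41 ≠ 1 (w is a primitive 63th root), while u^63 = (w^63)^104 = 1.
Geometric series: S = (1 - u^63)/(1 - u) = (1 - 1)/(1 - u) = 0

S = 0


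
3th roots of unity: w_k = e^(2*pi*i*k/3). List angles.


The 3th roots of unity are cis(360k/3°) for k=0..2
Angle step = 360/3 = 120°
Primitive root: cis(120°)
Primitive root = -0.5000 + 0.8660i

3 roots at angles: 0°, 120°, 240°


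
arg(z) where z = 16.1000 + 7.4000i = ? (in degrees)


Re = 16.1, Im = 7.4
arg = atan2(7.4, 16.1) = 24.6848 degrees

arg(z) = 24.6848 degrees


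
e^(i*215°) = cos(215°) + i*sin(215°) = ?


cos(215°) = -0.8192
sin(215°) = -0.5736

e^(i*215°) = -0.8192 - 0.5736i


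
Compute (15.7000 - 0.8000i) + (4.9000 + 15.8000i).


Real: 15.7 + 4.9 = 20.6
Imag: -0.8 + 15.8 = 15

20.6000 + 15.0000i


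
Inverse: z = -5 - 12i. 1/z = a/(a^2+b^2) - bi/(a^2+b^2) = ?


|z|^2 = 25+144 = 169
1/z = (-5 + 12i)/169

1/z = -0.0296 + 0.0710i


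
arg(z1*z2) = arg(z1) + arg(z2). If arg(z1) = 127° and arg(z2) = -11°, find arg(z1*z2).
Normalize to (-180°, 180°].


arg(z1*z2) = 127° - 11° = 116°
Normalized to (-180°, 180°]: 116°

116°


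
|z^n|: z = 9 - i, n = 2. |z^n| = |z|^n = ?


|z| = sqrt(81+1) = sqrt(82) = 9.0554
|z^2| = |z|^2 = (sqrt(82))^2 = 82

|z^2| = 82


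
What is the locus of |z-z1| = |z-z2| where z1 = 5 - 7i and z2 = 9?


Equal distances means the locus is the perpendicular bisector of z1 and z2.
Midpoint = ((5+9)/2, (-7+0)/2) = (7.0000, -3.5000)

Perpendicular bisector through (7.0000, -3.5000)


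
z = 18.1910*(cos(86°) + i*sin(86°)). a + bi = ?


a = 18.1910*cos(86°) = 18.1910*0.069756 = 1.2689
b = 18.1910*sin(86°) = 18.1910*0.997564 = 18.1467

1.2689 + 18.1467i


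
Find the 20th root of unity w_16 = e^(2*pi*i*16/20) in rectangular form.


Angle = 360*16/20 = 288°
a = cos(288°) = 0.3090
b = sin(288°) = -0.9511

0.3090 - 0.9511i


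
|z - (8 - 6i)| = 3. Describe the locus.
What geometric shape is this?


|z - z0| = r is a circle with center z0 and radius r.
Center = (8, -6), radius = 3

Circle with center (8, -6) and radius 3


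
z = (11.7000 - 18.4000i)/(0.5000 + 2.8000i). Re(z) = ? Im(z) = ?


Multiply by conjugate: (11.7000 - 18.4000i)(0.5000 - 2.8000i) / (0.5^2 + 2.8^2)
Numerator real = 11.7*0.5 - (18.4)*2.8 = -45.67
Numerator imag = -18.4*0.5 - 11.7*2.8 = -41.96
Denominator = 8.09
Re(z) = -45.67/8.09 = -5.6452
Im(z) = -41.96/8.09 = -5.1867

Re(z) = -5.6452, Im(z) = -5.1867


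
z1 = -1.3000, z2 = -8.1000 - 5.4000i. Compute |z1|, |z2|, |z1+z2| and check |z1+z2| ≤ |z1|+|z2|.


|z1| = sqrt((-1.3)^2 + 0^2) = sqrt(1.69) = 1.3000
|z2| = sqrt((-8.1)^2 + (-5.4)^2) = sqrt(94.77) = 9.7350
z1+z2 = -9.4000 - 5.4000i
|z1+z2| = sqrt(117.52) = 10.8407
|z1|+|z2| = 1.3000 + 9.7350 = 11.0350

|z1+z2| = 10.8407 ≤ |z1|+|z2| = 11.0350 (verified)


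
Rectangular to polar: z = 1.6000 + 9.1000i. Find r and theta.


r = sqrt(2.56+82.81) = sqrt(85.37) = 9.2396
theta = atan2(9.1, 1.6) = 80.0279 degrees

r = 9.2396, theta = 80.0279 degrees


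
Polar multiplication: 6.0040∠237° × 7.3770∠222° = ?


r = 6.0040 * 7.3770 = 44.2915
theta = 237° + 222° = 459° = 99° (mod 360)

44.2915 cis(99°)


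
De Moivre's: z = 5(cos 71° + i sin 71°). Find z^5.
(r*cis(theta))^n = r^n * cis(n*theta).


r^5 = 5^5 = 3125
n*theta = 5*71° = 355° = 355° (mod 360)
a = 3125*cos(355°) = 3113.1084
b = 3125*sin(355°) = -272.3617

3125 cis(355°) = 3113.1084 - 272.3617i


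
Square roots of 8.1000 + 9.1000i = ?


|z| = sqrt(65.61+82.81) = 12.1828
sqrt((|z|+a)/2) = sqrt((12.1828+8.1)/2) = sqrt(10.1414) = 3.1846
sqrt((|z|-a)/2) = sqrt((12.1828-8.1)/2) = sqrt(2.0414) = 1.4288

±(3.1846 + 1.4288i) i.e. 3.1846 + 1.4288i and -3.1846 - 1.4288i


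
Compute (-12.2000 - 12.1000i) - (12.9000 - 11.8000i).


Real: -12.2 - 12.9 = -25.1
Imag: -12.1 + 11.8 = -0.3

-25.1000 - 0.3000i


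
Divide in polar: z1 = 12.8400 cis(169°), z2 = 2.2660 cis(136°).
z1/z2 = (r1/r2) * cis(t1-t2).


r = 12.8400 / 2.2660 = 5.6664
theta = 169° - 136° = 33° = 33° (mod 360)

5.6664 cis(33°)


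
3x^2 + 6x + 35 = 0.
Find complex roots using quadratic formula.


disc = 6^2 - 4*3*35 = 36 - 420 = -384
sqrt(|disc|) = sqrt(384) = 19.5959
Real part = -6/(2*3) = -1.0000
Imag part = 19.5959/(2*3) = 3.2660

-1.0000 ± 3.2660i


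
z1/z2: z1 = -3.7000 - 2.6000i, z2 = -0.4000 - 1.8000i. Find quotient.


Conjugate of z2 = -0.4000 + 1.8000i
Numerator: (-3.7000 - 2.6000i)(-0.4000 + 1.8000i) = 6.1600 - 5.6200i
Denominator: (-0.4)^2 + (-1.8)^2 = 3.4
Result = (6.1600 - 5.6200i)/3.4

1.8118 - 1.6529i


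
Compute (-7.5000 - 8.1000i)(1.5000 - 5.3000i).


Real = -7.5*1.5 - (-8.1)*(-5.3) = -11.25 - 42.93 = -54.18
Imag = -7.5*(-5.3) + 1.5*(-8.1) = 39.75 - (12.15) = 27.6

-54.1800 + 27.6000i


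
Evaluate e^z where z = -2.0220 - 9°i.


e^-2.0220 = 0.1324
cos(-9°) = 0.9877
sin(-9°) = -0.1564
Real = 0.1324*0.9877 = 0.1308
Imag = 0.1324*(-0.1564) = -0.0207

0.1308 - 0.0207i


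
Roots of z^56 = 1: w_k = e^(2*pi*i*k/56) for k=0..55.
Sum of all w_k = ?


The sum of all 56th roots of unity is 0.
Geometric series: (1 - w^56)/(1 - w) = (1-1)/(1-w) = 0 since w^56 = 1, w ≠ 1.
Alternatively: coefficient of z^55 in z^56 - 1 is 0.

0


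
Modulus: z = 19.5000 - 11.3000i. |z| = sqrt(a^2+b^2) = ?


|z| = sqrt(19.5^2 + (-11.3)^2) = sqrt(380.25 + 127.69) = sqrt(507.94) = 22.5375

|z| = 22.5375


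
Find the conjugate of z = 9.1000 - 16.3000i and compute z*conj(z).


z_bar = 9.1000 + 16.3000i
z*z_bar = 9.1^2 + (-16.3)^2 = 82.81 + 265.69 = 348.5

z_bar = 9.1000 + 16.3000i, z*z_bar = 348.5


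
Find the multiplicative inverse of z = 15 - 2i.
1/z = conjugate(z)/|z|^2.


|z|^2 = 225+4 = 229
1/z = (15 + 2i)/229

1/z = 0.0655 + 0.0087i


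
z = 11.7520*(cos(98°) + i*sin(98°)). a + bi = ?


a = 11.7520*cos(98°) = 11.7520*(-0.139173) = -1.6356
b = 11.7520*sin(98°) = 11.7520*0.990268 = 11.6376

-1.6356 + 11.6376i


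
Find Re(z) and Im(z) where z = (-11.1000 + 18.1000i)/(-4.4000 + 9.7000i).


Multiply by conjugate: (-11.1000 + 18.1000i)(-4.4000 - 9.7000i) / ((-4.4)^2 + 9.7^2)
Numerator real = -11.1*(-4.4) + 18.1*9.7 = 224.41
Numerator imag = 18.1*(-4.4) - (-11.1)*9.7 = 28.03
Denominator = 113.45
Re(z) = 224.41/113.45 = 1.9781
Im(z) = 28.03/113.45 = 0.2471

Re(z) = 1.9781, Im(z) = 0.2471


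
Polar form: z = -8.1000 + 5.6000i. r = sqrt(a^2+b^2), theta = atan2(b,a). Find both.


r = sqrt(65.61+31.36) = sqrt(96.97) = 9.8473
theta = atan2(5.6, -8.1) = 145.3416 degrees

r = 9.8473, theta = 145.3416 degrees


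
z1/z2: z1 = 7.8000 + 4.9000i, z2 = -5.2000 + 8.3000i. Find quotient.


Conjugate of z2 = -5.2000 - 8.3000i
Numerator: (7.8000 + 4.9000i)(-5.2000 - 8.3000i) = 0.1100 - 90.2200i
Denominator: (-5.2)^2 + 8.3^2 = 95.93
Result = (0.1100 - 90.2200i)/95.93

0.0011 - 0.9405i


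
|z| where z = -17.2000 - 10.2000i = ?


|z| = sqrt((-17.2)^2 + (-10.2)^2) = sqrt(295.84 + 104.04) = sqrt(399.88) = 19.9970

|z| = 19.9970


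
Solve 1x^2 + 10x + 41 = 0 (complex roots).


disc = 10^2 - 4*1*41 = 100 - 164 = -64
sqrt(|disc|) = sqrt(64) = 8.0000
Real part = -10/(2*1) = -5.0000
Imag part = 8.0000/(2*1) = 4.0000

-5.0000 ± 4.0000i


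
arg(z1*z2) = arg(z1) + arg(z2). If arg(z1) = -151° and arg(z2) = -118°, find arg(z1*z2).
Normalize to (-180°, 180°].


arg(z1*z2) = -151° - 118° = -269°
Normalized to (-180°, 180°]: 91°

91°


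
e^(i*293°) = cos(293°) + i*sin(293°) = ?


cos(293°) = 0.3907
sin(293°) = -0.9205

e^(i*293°) = 0.3907 - 0.9205i


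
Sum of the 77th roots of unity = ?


The sum of all 77th roots of unity is 0.
Geometric series: (1 - w^77)/(1 - w) = (1-1)/(1-w) = 0 since w^77 = 1, w ≠ 1.
Alternatively: coefficient of z^76 in z^77 - 1 is 0.

0


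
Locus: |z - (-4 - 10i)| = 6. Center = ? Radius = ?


|z - z0| = r is a circle with center z0 and radius r.
Center = (-4, -10), radius = 6

Circle with center (-4, -10) and radius 6


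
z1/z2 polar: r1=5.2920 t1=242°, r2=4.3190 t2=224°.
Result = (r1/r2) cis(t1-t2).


r = 5.2920 / 4.3190 = 1.2253
theta = 242° - 224° = 18° = 18° (mod 360)

1.2253 cis(18°)


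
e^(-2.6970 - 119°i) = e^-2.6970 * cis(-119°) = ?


e^-2.6970 = 0.06741
cos(-119°) = -0.4848
sin(-119°) = -0.8746
Real = 0.06741*(-0.4848) = -0.0327
Imag = 0.06741*(-0.8746) = -0.0590

-0.0327 - 0.0590i


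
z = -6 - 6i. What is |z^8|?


|z| = sqrt(36+36) = sqrt(72) = 8.4853
|z^8| = |z|^8 = (sqrt(72))^8 = 72^4 = 26873856

|z^8| = 26873856


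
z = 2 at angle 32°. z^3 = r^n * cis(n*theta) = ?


r^3 = 2^3 = 8
n*theta = 3*32° = 96° = 96° (mod 360)
a = 8*cos(96°) = -0.8362
b = 8*sin(96°) = 7.9562

8 cis(96°) = -0.8362 + 7.9562i


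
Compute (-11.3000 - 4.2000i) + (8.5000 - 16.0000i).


Real: -11.3 + 8.5 = -2.8
Imag: -4.2 - 16 = -20.2

-2.8000 - 20.2000i


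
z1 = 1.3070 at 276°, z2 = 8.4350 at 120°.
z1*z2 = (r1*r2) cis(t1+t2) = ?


r = 1.3070 * 8.4350 = 11.0245
theta = 276° + 120° = 396° = 36° (mod 360)

11.0245 cis(36°)


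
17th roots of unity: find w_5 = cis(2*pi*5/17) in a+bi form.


Angle = 360*5/17 = 105.8824°
a = cos(105.8824°) = -0.2737
b = sin(105.8824°) = 0.9618

-0.2737 + 0.9618i


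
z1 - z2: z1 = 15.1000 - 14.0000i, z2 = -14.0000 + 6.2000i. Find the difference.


Real: 15.1 + 14 = 29.1
Imag: -14 - 6.2 = -20.2

29.1000 - 20.2000i


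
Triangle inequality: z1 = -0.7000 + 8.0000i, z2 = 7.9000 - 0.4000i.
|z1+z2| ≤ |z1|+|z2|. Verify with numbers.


|z1| = sqrt((-0.7)^2 + 8^2) = sqrt(64.49) = 8.0306
|z2| = sqrt(7.9^2 + (-0.4)^2) = sqrt(62.57) = 7.9101
z1+z2 = 7.2000 + 7.6000i
|z1+z2| = sqrt(109.6) = 10.4690
|z1|+|z2| = 8.0306 + 7.9101 = 15.9407

|z1+z2| = 10.4690 ≤ |z1|+|z2| = 15.9407 (verified)


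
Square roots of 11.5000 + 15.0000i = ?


|z| = sqrt(132.25+225) = 18.9011
sqrt((|z|+a)/2) = sqrt((18.9011+11.5)/2) = sqrt(15.2005) = 3.8988
sqrt((|z|-a)/2) = sqrt((18.9011-11.5)/2) = sqrt(3.7005) = 1.9237

±(3.8988 + 1.9237i) i.e. 3.8988 + 1.9237i and -3.8988 - 1.9237i


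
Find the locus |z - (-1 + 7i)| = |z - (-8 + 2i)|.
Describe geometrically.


Equal distances means the locus is the perpendicular bisector of z1 and z2.
Midpoint = ((-1+(-8))/2, (7+2)/2) = (-4.5000, 4.5000)

Perpendicular bisector through (-4.5000, 4.5000)


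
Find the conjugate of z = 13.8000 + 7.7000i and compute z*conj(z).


z_bar = 13.8000 - 7.7000i
z*z_bar = 13.8^2 + 7.7^2 = 190.44 + 59.29 = 249.73

z_bar = 13.8000 - 7.7000i, z*z_bar = 249.73


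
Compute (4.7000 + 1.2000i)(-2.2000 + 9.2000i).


Real = 4.7*(-2.2) - 1.2*9.2 = -10.34 - 11.04 = -21.38
Imag = 4.7*9.2 - (2.2)*1.2 = 43.24 - (2.64) = 40.6

-21.3800 + 40.6000i


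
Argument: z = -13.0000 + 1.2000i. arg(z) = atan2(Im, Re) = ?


Re = -13, Im = 1.2
arg = atan2(1.2, -13) = 174.7261 degrees

arg(z) = 174.7261 degrees


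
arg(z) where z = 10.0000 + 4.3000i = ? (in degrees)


Re = 10, Im = 4.3
arg = atan2(4.3, 10) = 23.2677 degrees

arg(z) = 23.2677 degrees


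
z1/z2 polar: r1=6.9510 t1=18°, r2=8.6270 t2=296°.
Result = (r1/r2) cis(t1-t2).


r = 6.9510 / 8.6270 = 0.8057
theta = 18° - 296° = -278° = 82° (mod 360)

0.8057 cis(82°)


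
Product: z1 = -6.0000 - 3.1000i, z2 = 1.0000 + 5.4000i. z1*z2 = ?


Real = -6*1 - (-3.1)*5.4 = -6 - (-16.74) = 10.74
Imag = -6*5.4 + 1*(-3.1) = -32.4 - (3.1) = -35.5

10.7400 - 35.5000i


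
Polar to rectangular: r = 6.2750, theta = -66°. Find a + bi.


a = 6.2750*cos(-66°) = 6.2750*0.40674 = 2.5523
b = 6.2750*sin(-66°) = 6.2750*(-0.91355) = -5.7325

2.5523 - 5.7325i


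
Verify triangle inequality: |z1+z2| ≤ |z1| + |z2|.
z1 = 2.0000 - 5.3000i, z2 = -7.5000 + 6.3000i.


|z1| = sqrt(2^2 + (-5.3)^2) = sqrt(32.09) = 5.6648
|z2| = sqrt((-7.5)^2 + 6.3^2) = sqrt(95.94) = 9.7949
z1+z2 = -5.5000 + i
|z1+z2| = sqrt(31.25) = 5.5902
|z1|+|z2| = 5.6648 + 9.7949 = 15.4597

|z1+z2| = 5.5902 ≤ |z1|+|z2| = 15.4597 (verified)


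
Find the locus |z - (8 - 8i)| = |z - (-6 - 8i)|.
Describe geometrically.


Equal distances means the locus is the perpendicular bisector of z1 and z2.
Midpoint = ((8+(-6))/2, (-8+(-8))/2) = (1.0000, -8.0000)

Perpendicular bisector through (1.0000, -8.0000)


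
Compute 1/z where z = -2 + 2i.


|z|^2 = 4+4 = 8
1/z = (-2 - 2i)/8

1/z = -0.2500 - 0.2500i


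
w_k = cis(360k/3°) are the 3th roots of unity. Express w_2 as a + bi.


Angle = 360*2/3 = 240°
a = cos(240°) = -0.5000
b = sin(240°) = -0.8660

-0.5000 - 0.8660i


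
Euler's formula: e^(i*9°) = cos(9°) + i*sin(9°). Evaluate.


cos(9°) = 0.9877
sin(9°) = 0.1564

e^(i*9°) = 0.9877 + 0.1564i


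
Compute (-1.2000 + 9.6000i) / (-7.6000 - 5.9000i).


Conjugate of z2 = -7.6000 + 5.9000i
Numerator: (-1.2000 + 9.6000i)(-7.6000 + 5.9000i) = -47.5200 - 80.0400i
Denominator: (-7.6)^2 + (-5.9)^2 = 92.57
Result = (-47.5200 - 80.0400i)/92.57

-0.5133 - 0.8646i


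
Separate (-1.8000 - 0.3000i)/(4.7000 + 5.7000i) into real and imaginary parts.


Multiply by conjugate: (-1.8000 - 0.3000i)(4.7000 - 5.7000i) / (4.7^2 + 5.7^2)
Numerator real = -1.8*4.7 - (0.3)*5.7 = -10.17
Numerator imag = -0.3*4.7 - (-1.8)*5.7 = 8.85
Denominator = 54.58
Re(z) = -10.17/54.58 = -0.1863
Im(z) = 8.85/54.58 = 0.1621

Re(z) = -0.1863, Im(z) = 0.1621


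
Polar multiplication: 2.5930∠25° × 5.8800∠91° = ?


r = 2.5930 * 5.8800 = 15.2468
theta = 25° + 91° = 116° = 116° (mod 360)

15.2468 cis(116°)


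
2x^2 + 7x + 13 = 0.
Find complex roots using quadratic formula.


disc = 7^2 - 4*2*13 = 49 - 104 = -55
sqrt(|disc|) = sqrt(55) = 7.4162
Real part = -7/(2*2) = -1.7500
Imag part = 7.4162/(2*2) = 1.8540

-1.7500 ± 1.8540i


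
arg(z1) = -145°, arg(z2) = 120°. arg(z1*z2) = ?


arg(z1*z2) = -145° + 120° = -25°
Normalized to (-180°, 180°]: -25°

-25°


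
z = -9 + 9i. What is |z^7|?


|z| = sqrt(81+81) = sqrt(162) = 12.7279
|z^7| = |z|^7 = (sqrt(162))^7 = 162^3 * sqrt(162) = 4251528*sqrt(162)

|z^7| = 4251528*sqrt(162) ≈ 54113117.0257


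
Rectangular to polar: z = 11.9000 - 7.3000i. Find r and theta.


r = sqrt(141.61+53.29) = sqrt(194.9) = 13.9607
theta = atan2(-7.3, 11.9) = -31.5268 degrees

r = 13.9607, theta = -31.5268 degrees


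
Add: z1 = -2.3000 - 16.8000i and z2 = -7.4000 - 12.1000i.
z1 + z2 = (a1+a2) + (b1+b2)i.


Real: -2.3 - 7.4 = -9.7
Imag: -16.8 - 12.1 = -28.9

-9.7000 - 28.9000i


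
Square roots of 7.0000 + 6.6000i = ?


|z| = sqrt(49+43.56) = 9.6208
sqrt((|z|+a)/2) = sqrt((9.6208+7)/2) = sqrt(8.3104) = 2.8828
sqrt((|z|-a)/2) = sqrt((9.6208-7)/2) = sqrt(1.3104) = 1.1447

±(2.8828 + 1.1447i) i.e. 2.8828 + 1.1447i and -2.8828 - 1.1447i


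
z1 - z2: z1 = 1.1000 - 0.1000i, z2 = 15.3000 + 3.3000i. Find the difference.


Real: 1.1 - 15.3 = -14.2
Imag: -0.1 - 3.3 = -3.4

-14.2000 - 3.4000i


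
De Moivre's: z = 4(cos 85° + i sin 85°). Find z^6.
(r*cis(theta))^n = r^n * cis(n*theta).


r^6 = 4^6 = 4096
n*theta = 6*85° = 510° = 150° (mod 360)
a = 4096*cos(150°) = -3547.2401
b = 4096*sin(150°) = 2048.0000

4096 cis(150°) = -3547.2401 + 2048.0000i


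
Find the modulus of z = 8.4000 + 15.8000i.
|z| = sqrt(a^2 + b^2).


|z| = sqrt(8.4^2 + 15.8^2) = sqrt(70.56 + 249.64) = sqrt(320.2) = 17.8941

|z| = 17.8941


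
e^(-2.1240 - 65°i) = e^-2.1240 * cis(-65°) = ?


e^-2.1240 = 0.1196
cos(-65°) = 0.4226
sin(-65°) = -0.9063
Real = 0.1196*0.4226 = 0.0505
Imag = 0.1196*(-0.9063) = -0.1084

0.0505 - 0.1084i


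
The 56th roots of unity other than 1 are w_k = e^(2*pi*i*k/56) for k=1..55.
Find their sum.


With w = e^(2*pi*i/56), all 56 of the 56th roots of unity w^0 = 1, w, ..., w^(55) sum to 0: 1 + w + ... + w^(55) = (1 - w^56)/(1 - w) = 0 since w^56 = 1, w ≠ 1.
Removing the root 1: w + w^2 + ... + w^(55) = 0 - 1 = -1

Sum = -1


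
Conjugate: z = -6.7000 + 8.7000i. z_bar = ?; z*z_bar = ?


z_bar = -6.7000 - 8.7000i
z*z_bar = (-6.7)^2 + 8.7^2 = 44.89 + 75.69 = 120.58

z_bar = -6.7000 - 8.7000i, z*z_bar = 120.58


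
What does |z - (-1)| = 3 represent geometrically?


|z - z0| = r is a circle with center z0 and radius r.
Center = (-1, 0), radius = 3

Circle with center (-1, 0) and radius 3


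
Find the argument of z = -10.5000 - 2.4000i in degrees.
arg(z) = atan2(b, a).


Re = -10.5, Im = -2.4
arg = atan2(-2.4, -10.5) = -167.1250 degrees

arg(z) = -167.1250 degrees


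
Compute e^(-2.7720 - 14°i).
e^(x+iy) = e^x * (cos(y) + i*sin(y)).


e^-2.7720 = 0.06254
cos(-14°) = 0.9703
sin(-14°) = -0.2419
Real = 0.06254*0.9703 = 0.0607
Imag = 0.06254*(-0.2419) = -0.0151

0.0607 - 0.0151i


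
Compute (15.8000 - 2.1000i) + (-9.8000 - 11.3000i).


Real: 15.8 - 9.8 = 6
Imag: -2.1 - 11.3 = -13.4

6.0000 - 13.4000i


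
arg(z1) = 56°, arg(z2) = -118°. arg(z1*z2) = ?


arg(z1*z2) = 56° - 118° = -62°
Normalized to (-180°, 180°]: -62°

-62°


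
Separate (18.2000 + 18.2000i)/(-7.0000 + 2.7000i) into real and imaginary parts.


Multiply by conjugate: (18.2000 + 18.2000i)(-7.0000 - 2.7000i) / ((-7)^2 + 2.7^2)
Numerator real = 18.2*(-7) + 18.2*2.7 = -78.26
Numerator imag = 18.2*(-7) - 18.2*2.7 = -176.54
Denominator = 56.29
Re(z) = -78.26/56.29 = -1.3903
Im(z) = -176.54/56.29 = -3.1363

Re(z) = -1.3903, Im(z) = -3.1363


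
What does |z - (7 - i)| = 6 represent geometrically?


|z - z0| = r is a circle with center z0 and radius r.
Center = (7, -1), radius = 6

Circle with center (7, -1) and radius 6


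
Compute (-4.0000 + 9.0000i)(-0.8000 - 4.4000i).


Real = -4*(-0.8) - 9*(-4.4) = 3.2 - (-39.6) = 42.8
Imag = -4*(-4.4) - (0.8)*9 = 17.6 - (7.2) = 10.4

42.8000 + 10.4000i


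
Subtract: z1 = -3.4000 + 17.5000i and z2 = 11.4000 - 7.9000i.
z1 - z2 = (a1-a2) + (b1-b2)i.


Real: -3.4 - 11.4 = -14.8
Imag: 17.5 + 7.9 = 25.4

-14.8000 + 25.4000i


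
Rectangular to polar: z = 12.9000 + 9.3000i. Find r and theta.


r = sqrt(166.41+86.49) = sqrt(252.9) = 15.9028
theta = atan2(9.3, 12.9) = 35.7890 degrees

r = 15.9028, theta = 35.7890 degrees


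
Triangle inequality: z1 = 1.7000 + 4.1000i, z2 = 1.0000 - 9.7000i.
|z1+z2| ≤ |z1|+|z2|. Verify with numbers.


|z1| = sqrt(1.7^2 + 4.1^2) = sqrt(19.7) = 4.4385
|z2| = sqrt(1^2 + (-9.7)^2) = sqrt(95.09) = 9.7514
z1+z2 = 2.7000 - 5.6000i
|z1+z2| = sqrt(38.65) = 6.2169
|z1|+|z2| = 4.4385 + 9.7514 = 14.1899

|z1+z2| = 6.2169 ≤ |z1|+|z2| = 14.1899 (verified)


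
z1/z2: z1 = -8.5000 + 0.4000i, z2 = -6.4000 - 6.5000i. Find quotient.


Conjugate of z2 = -6.4000 + 6.5000i
Numerator: (-8.5000 + 0.4000i)(-6.4000 + 6.5000i) = 51.8000 - 57.8100i
Denominator: (-6.4)^2 + (-6.5)^2 = 83.21
Result = (51.8000 - 57.8100i)/83.21

0.6225 - 0.6947i


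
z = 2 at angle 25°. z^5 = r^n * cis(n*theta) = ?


r^5 = 2^5 = 32
n*theta = 5*25° = 125° = 125° (mod 360)
a = 32*cos(125°) = -18.3544
b = 32*sin(125°) = 26.2129

32 cis(125°) = -18.3544 + 26.2129i


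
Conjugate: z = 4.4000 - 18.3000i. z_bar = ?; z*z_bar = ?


z_bar = 4.4000 + 18.3000i
z*z_bar = 4.4^2 + (-18.3)^2 = 19.36 + 334.89 = 354.25

z_bar = 4.4000 + 18.3000i, z*z_bar = 354.25


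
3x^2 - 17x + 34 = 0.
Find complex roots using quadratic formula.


disc = (-17)^2 - 4*3*34 = 289 - 408 = -119
sqrt(|disc|) = sqrt(119) = 10.9087
Real part = 17/(2*3) = 2.8333
Imag part = 10.9087/(2*3) = 1.8181

2.8333 ± 1.8181i


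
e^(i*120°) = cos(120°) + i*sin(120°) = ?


cos(120°) = -0.5000
sin(120°) = 0.8660

e^(i*120°) = -0.5000 + 0.8660i


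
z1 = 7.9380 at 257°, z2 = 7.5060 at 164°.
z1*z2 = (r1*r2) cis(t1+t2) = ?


r = 7.9380 * 7.5060 = 59.5826
theta = 257° + 164° = 421° = 61° (mod 360)

59.5826 cis(61°)


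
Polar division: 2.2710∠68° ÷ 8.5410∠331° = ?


r = 2.2710 / 8.5410 = 0.2659
theta = 68° - 331° = -263° = 97° (mod 360)

0.2659 cis(97°)


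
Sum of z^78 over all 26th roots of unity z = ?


The roots are w_k = w^k with w = e^(2*pi*i/26), and (w^k)^78 = (w^78)^k.
So S = 1 + u + u^2 + ... + u^(25) with u = w^78.
78 = 3*26 + 0, so 78 is a multiple of 26 and u = (w^26)^3 = 1.
Every one of the 26 terms equals 1: S = 26

S = 26


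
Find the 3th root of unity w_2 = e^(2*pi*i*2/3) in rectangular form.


Angle = 360*2/3 = 240°
a = cos(240°) = -0.5000
b = sin(240°) = -0.8660

-0.5000 - 0.8660i


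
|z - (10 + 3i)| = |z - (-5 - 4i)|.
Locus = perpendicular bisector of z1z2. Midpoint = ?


Equal distances means the locus is the perpendicular bisector of z1 and z2.
Midpoint = ((10+(-5))/2, (3+(-4))/2) = (2.5000, -0.5000)

Perpendicular bisector through (2.5000, -0.5000)


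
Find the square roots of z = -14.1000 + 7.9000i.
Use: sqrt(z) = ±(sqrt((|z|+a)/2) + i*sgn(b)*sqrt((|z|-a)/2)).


|z| = sqrt(198.81+62.41) = 16.1623
sqrt((|z|+a)/2) = sqrt((16.1623+(-14.1))/2) = sqrt(1.0312) = 1.0155
sqrt((|z|-a)/2) = sqrt((16.1623-(-14.1))/2) = sqrt(15.1312) = 3.8899

±(1.0155 + 3.8899i) i.e. 1.0155 + 3.8899i and -1.0155 - 3.8899i


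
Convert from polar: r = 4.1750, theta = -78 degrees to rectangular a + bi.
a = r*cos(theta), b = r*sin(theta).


a = 4.1750*cos(-78°) = 4.1750*0.2079 = 0.8680
b = 4.1750*sin(-78°) = 4.1750*(-0.97815) = -4.0838

0.8680 - 4.0838i


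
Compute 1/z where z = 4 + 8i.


|z|^2 = 16+64 = 80
1/z = (4 - 8i)/80

1/z = 0.0500 - 0.1000i


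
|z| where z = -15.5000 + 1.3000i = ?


|z| = sqrt((-15.5)^2 + 1.3^2) = sqrt(240.25 + 1.69) = sqrt(241.94) = 15.5544

|z| = 15.5544


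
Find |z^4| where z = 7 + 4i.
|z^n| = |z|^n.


|z| = sqrt(49+16) = sqrt(65) = 8.0623
|z^4| = |z|^4 = (sqrt(65))^4 = 65^2 = 4225

|z^4| = 4225


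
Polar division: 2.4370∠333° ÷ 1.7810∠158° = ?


r = 2.4370 / 1.7810 = 1.3683
theta = 333° - 158° = 175° = 175° (mod 360)

1.3683 cis(175°)


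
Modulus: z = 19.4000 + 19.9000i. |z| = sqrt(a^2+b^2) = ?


|z| = sqrt(19.4^2 + 19.9^2) = sqrt(376.36 + 396.01) = sqrt(772.37) = 27.7915

|z| = 27.7915


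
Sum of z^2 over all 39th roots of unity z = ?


The roots are w_k = w^k with w = e^(2*pi*i/39), and (w^k)^2 = (w^2)^k.
So S = 1 + u + u^2 + ... + u^(38) with u = w^2.
2 = 0*39 + 2, so 2 is not a multiple of 39: u = w^2 ≠ 1 (w is a primitive 39th root), while u^39 = (w^39)^2 = 1.
Geometric series: S = (1 - u^39)/(1 - u) = (1 - 1)/(1 - u) = 0

S = 0


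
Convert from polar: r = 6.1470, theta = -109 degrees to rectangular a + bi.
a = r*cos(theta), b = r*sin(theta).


a = 6.1470*cos(-109°) = 6.1470*(-0.32557) = -2.0013
b = 6.1470*sin(-109°) = 6.1470*(-0.94552) = -5.8121

-2.0013 - 5.8121i


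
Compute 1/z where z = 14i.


|z|^2 = 0+196 = 196
1/z = (0 - 14i)/196

1/z = 0 - 0.0714i


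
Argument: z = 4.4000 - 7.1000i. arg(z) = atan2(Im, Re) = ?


Re = 4.4, Im = -7.1
arg = atan2(-7.1, 4.4) = -58.2127 degrees

arg(z) = -58.2127 degrees


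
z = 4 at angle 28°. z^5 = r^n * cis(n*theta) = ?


r^5 = 4^5 = 1024
n*theta = 5*28° = 140° = 140° (mod 360)
a = 1024*cos(140°) = -784.4295
b = 1024*sin(140°) = 658.2145

1024 cis(140°) = -784.4295 + 658.2145i


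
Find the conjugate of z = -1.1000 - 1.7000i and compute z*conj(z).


z_bar = -1.1000 + 1.7000i
z*z_bar = (-1.1)^2 + (-1.7)^2 = 1.21 + 2.89 = 4.1

z_bar = -1.1000 + 1.7000i, z*z_bar = 4.1


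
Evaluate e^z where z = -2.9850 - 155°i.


e^-2.9850 = 0.05054
cos(-155°) = -0.9063
sin(-155°) = -0.4226
Real = 0.05054*(-0.9063) = -0.0458
Imag = 0.05054*(-0.4226) = -0.0214

-0.0458 - 0.0214i


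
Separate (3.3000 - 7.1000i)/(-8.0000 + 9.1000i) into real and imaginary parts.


Multiply by conjugate: (3.3000 - 7.1000i)(-8.0000 - 9.1000i) / ((-8)^2 + 9.1^2)
Numerator real = 3.3*(-8) - (7.1)*9.1 = -91.01
Numerator imag = -7.1*(-8) - 3.3*9.1 = 26.77
Denominator = 146.81
Re(z) = -91.01/146.81 = -0.6199
Im(z) = 26.77/146.81 = 0.1823

Re(z) = -0.6199, Im(z) = 0.1823


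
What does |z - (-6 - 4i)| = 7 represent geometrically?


|z - z0| = r is a circle with center z0 and radius r.
Center = (-6, -4), radius = 7

Circle with center (-6, -4) and radius 7


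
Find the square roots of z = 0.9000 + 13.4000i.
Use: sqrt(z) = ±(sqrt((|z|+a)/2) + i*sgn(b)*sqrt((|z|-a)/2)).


|z| = sqrt(0.81+179.56) = 13.4302
sqrt((|z|+a)/2) = sqrt((13.4302+0.9)/2) = sqrt(7.1651) = 2.6768
sqrt((|z|-a)/2) = sqrt((13.4302-0.9)/2) = sqrt(6.2651) = 2.5030

±(2.6768 + 2.5030i) i.e. 2.6768 + 2.5030i and -2.6768 - 2.5030i


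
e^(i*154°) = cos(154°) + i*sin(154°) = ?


cos(154°) = -0.8988
sin(154°) = 0.4384

e^(i*154°) = -0.8988 + 0.4384i


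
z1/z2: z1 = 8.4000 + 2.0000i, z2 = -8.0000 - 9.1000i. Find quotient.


Conjugate of z2 = -8.0000 + 9.1000i
Numerator: (8.4000 + 2.0000i)(-8.0000 + 9.1000i) = -85.4000 + 60.4400i
Denominator: (-8)^2 + (-9.1)^2 = 146.81
Result = (-85.4000 + 60.4400i)/146.81

-0.5817 + 0.4117i


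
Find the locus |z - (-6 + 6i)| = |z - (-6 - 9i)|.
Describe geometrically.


Equal distances means the locus is the perpendicular bisector of z1 and z2.
Midpoint = ((-6+(-6))/2, (6+(-9))/2) = (-6.0000, -1.5000)

Perpendicular bisector through (-6.0000, -1.5000)


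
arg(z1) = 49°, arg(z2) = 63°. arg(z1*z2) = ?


arg(z1*z2) = 49° + 63° = 112°
Normalized to (-180°, 180°]: 112°

112°


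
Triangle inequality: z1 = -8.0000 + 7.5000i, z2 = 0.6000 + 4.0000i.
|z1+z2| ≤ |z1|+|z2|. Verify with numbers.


|z1| = sqrt((-8)^2 + 7.5^2) = sqrt(120.25) = 10.9659
|z2| = sqrt(0.6^2 + 4^2) = sqrt(16.36) = 4.0447
z1+z2 = -7.4000 + 11.5000i
|z1+z2| = sqrt(187.01) = 13.6752
|z1|+|z2| = 10.9659 + 4.0447 = 15.0106

|z1+z2| = 13.6752 ≤ |z1|+|z2| = 15.0106 (verified)


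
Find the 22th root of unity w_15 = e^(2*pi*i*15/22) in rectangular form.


Angle = 360*15/22 = 245.4545°
a = cos(245.4545°) = -0.4154
b = sin(245.4545°) = -0.9096

-0.4154 - 0.9096i


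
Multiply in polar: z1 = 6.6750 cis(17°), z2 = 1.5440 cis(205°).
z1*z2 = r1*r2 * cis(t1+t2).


r = 6.6750 * 1.5440 = 10.3062
theta = 17° + 205° = 222° = 222° (mod 360)

10.3062 cis(222°)


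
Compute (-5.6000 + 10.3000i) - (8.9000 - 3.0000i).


Real: -5.6 - 8.9 = -14.5
Imag: 10.3 + 3 = 13.3

-14.5000 + 13.3000i


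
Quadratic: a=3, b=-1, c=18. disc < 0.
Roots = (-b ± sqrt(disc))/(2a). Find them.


disc = (-1)^2 - 4*3*18 = 1 - 216 = -215
sqrt(|disc|) = sqrt(215) = 14.6629
Real part = 1/(2*3) = 0.1667
Imag part = 14.6629/(2*3) = 2.4438

0.1667 ± 2.4438i


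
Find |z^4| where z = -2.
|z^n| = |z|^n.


|z| = sqrt(4+0) = sqrt(4) = 2
|z^4| = |z|^4 = 2^4 = 16

|z^4| = 16


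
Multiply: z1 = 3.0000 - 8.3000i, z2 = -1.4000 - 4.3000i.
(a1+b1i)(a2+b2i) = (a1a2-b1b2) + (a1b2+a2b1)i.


Real = 3*(-1.4) - (-8.3)*(-4.3) = -4.2 - 35.69 = -39.89
Imag = 3*(-4.3) - (1.4)*(-8.3) = -12.9 + 11.62 = -1.28

-39.8900 - 1.2800i


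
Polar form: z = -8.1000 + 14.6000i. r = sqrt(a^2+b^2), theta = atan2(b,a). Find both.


r = sqrt(65.61+213.16) = sqrt(278.77) = 16.6964
theta = atan2(14.6, -8.1) = 119.0213 degrees

r = 16.6964, theta = 119.0213 degrees


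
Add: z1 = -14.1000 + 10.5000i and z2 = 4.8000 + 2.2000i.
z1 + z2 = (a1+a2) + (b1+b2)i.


Real: -14.1 + 4.8 = -9.3
Imag: 10.5 + 2.2 = 12.7

-9.3000 + 12.7000i


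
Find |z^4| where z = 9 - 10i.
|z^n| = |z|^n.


|z| = sqrt(81+100) = sqrt(181) = 13.4536
|z^4| = |z|^4 = (sqrt(181))^4 = 181^2 = 32761

|z^4| = 32761


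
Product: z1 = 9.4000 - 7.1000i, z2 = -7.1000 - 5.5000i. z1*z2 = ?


Real = 9.4*(-7.1) - (-7.1)*(-5.5) = -66.74 - 39.05 = -105.79
Imag = 9.4*(-5.5) - (7.1)*(-7.1) = -51.7 + 50.41 = -1.29

-105.7900 - 1.2900i


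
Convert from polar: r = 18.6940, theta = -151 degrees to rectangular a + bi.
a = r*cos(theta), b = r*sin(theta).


a = 18.6940*cos(-151°) = 18.6940*(-0.87462) = -16.3501
b = 18.6940*sin(-151°) = 18.6940*(-0.48481) = -9.0630

-16.3501 - 9.0630i


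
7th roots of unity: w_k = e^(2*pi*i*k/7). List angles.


The 7th roots of unity are cis(360k/7°) for k=0..6
Angle step = 360/7 = 51.4286°
Primitive root: cis(51.4286°)
Primitive root = 0.6235 + 0.7818i

7 roots at angles: 0°, 51.4286°, 102.8571°, 154.2857°, 205.7143°, 257.1429°, 308.5714°


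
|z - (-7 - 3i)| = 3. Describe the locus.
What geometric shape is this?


|z - z0| = r is a circle with center z0 and radius r.
Center = (-7, -3), radius = 3

Circle with center (-7, -3) and radius 3


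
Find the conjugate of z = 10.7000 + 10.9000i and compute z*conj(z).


z_bar = 10.7000 - 10.9000i
z*z_bar = 10.7^2 + 10.9^2 = 114.49 + 118.81 = 233.3

z_bar = 10.7000 - 10.9000i, z*z_bar = 233.3


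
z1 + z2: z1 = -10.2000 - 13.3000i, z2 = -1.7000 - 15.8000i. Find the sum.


Real: -10.2 - 1.7 = -11.9
Imag: -13.3 - 15.8 = -29.1

-11.9000 - 29.1000i


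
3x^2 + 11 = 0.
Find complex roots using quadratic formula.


disc = 0^2 - 4*3*11 = 0 - 132 = -132
sqrt(|disc|) = sqrt(132) = 11.4891
Real part = 0/(2*3) = 0
Imag part = 11.4891/(2*3) = 1.9149

0 ± 1.9149i


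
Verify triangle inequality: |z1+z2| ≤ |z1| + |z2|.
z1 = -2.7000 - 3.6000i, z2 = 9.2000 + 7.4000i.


|z1| = sqrt((-2.7)^2 + (-3.6)^2) = sqrt(20.25) = 4.5000
|z2| = sqrt(9.2^2 + 7.4^2) = sqrt(139.4) = 11.8068
z1+z2 = 6.5000 + 3.8000i
|z1+z2| = sqrt(56.69) = 7.5293
|z1|+|z2| = 4.5000 + 11.8068 = 16.3068

|z1+z2| = 7.5293 ≤ |z1|+|z2| = 16.3068 (verified)


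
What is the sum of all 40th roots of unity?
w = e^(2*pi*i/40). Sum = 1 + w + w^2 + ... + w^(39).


The sum of all 40th roots of unity is 0.
Geometric series: (1 - w^40)/(1 - w) = (1-1)/(1-w) = 0 since w^40 = 1, w ≠ 1.
Alternatively: coefficient of z^39 in z^40 - 1 is 0.

0


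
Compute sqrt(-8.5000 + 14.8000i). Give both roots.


|z| = sqrt(72.25+219.04) = 17.0672
sqrt((|z|+a)/2) = sqrt((17.0672+(-8.5))/2) = sqrt(4.2836) = 2.0697
sqrt((|z|-a)/2) = sqrt((17.0672-(-8.5))/2) = sqrt(12.7836) = 3.5754

±(2.0697 + 3.5754i) i.e. 2.0697 + 3.5754i and -2.0697 - 3.5754i


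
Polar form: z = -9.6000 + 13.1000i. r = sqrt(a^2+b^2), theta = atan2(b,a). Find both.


r = sqrt(92.16+171.61) = sqrt(263.77) = 16.2410
theta = atan2(13.1, -9.6) = 126.2349 degrees

r = 16.2410, theta = 126.2349 degrees


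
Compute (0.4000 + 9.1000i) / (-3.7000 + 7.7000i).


Conjugate of z2 = -3.7000 - 7.7000i
Numerator: (0.4000 + 9.1000i)(-3.7000 - 7.7000i) = 68.5900 - 36.7500i
Denominator: (-3.7)^2 + 7.7^2 = 72.98
Result = (68.5900 - 36.7500i)/72.98

0.9398 - 0.5036i


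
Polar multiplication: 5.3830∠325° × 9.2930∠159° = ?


r = 5.3830 * 9.2930 = 50.0242
theta = 325° + 159° = 484° = 124° (mod 360)

50.0242 cis(124°)


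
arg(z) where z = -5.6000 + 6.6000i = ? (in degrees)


Re = -5.6, Im = 6.6
arg = atan2(6.6, -5.6) = 130.3141 degrees

arg(z) = 130.3141 degrees


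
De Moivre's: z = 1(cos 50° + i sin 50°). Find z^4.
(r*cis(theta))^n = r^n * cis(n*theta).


r^4 = 1^4 = 1
n*theta = 4*50° = 200° = 200° (mod 360)
a = 1*cos(200°) = -0.9397
b = 1*sin(200°) = -0.3420

1 cis(200°) = -0.9397 - 0.3420i


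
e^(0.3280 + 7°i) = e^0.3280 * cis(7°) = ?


e^0.3280 = 1.3882
cos(7°) = 0.9925
sin(7°) = 0.1219
Real = 1.3882*0.9925 = 1.3778
Imag = 1.3882*0.1219 = 0.1692

1.3778 + 0.1692i


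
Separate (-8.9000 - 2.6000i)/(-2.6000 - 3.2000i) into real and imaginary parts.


Multiply by conjugate: (-8.9000 - 2.6000i)(-2.6000 + 3.2000i) / ((-2.6)^2 + (-3.2)^2)
Numerator real = -8.9*(-2.6) - (2.6)*(-3.2) = 31.46
Numerator imag = -2.6*(-2.6) - (-8.9)*(-3.2) = -21.72
Denominator = 17
Re(z) = 31.46/17 = 1.8506
Im(z) = -21.72/17 = -1.2776

Re(z) = 1.8506, Im(z) = -1.2776


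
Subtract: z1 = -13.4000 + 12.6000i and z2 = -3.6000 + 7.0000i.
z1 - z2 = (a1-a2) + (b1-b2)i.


Real: -13.4 + 3.6 = -9.8
Imag: 12.6 - 7 = 5.6

-9.8000 + 5.6000i


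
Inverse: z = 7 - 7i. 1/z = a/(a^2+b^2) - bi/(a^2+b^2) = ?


|z|^2 = 49+49 = 98
1/z = (7 + 7i)/98

1/z = 0.0714 + 0.0714i


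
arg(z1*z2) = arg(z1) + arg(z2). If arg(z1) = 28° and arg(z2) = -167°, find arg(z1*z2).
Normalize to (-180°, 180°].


arg(z1*z2) = 28° - 167° = -139°
Normalized to (-180°, 180°]: -139°

-139°


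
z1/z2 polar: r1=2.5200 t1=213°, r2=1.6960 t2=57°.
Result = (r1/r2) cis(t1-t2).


r = 2.5200 / 1.6960 = 1.4858
theta = 213° - 57° = 156° = 156° (mod 360)

1.4858 cis(156°)


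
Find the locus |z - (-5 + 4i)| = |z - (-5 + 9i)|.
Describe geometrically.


Equal distances means the locus is the perpendicular bisector of z1 and z2.
Midpoint = ((-5+(-5))/2, (4+9)/2) = (-5.0000, 6.5000)

Perpendicular bisector through (-5.0000, 6.5000)


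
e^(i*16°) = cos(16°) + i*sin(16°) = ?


cos(16°) = 0.9613
sin(16°) = 0.2756

e^(i*16°) = 0.9613 + 0.2756i


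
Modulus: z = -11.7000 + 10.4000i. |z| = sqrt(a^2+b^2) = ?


|z| = sqrt((-11.7)^2 + 10.4^2) = sqrt(136.89 + 108.16) = sqrt(245.05) = 15.6541

|z| = 15.6541


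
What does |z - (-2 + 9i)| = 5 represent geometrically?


|z - z0| = r is a circle with center z0 and radius r.
Center = (-2, 9), radius = 5

Circle with center (-2, 9) and radius 5


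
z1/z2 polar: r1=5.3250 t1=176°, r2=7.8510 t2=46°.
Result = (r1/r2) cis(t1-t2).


r = 5.3250 / 7.8510 = 0.6783
theta = 176° - 46° = 130° = 130° (mod 360)

0.6783 cis(130°)


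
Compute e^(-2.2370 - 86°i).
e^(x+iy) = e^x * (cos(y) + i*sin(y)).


e^-2.2370 = 0.1068
cos(-86°) = 0.069756
sin(-86°) = -0.9976
Real = 0.1068*0.069756 = 0.0074
Imag = 0.1068*(-0.9976) = -0.1065

0.0074 - 0.1065i


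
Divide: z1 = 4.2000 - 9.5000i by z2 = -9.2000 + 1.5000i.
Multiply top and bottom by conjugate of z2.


Conjugate of z2 = -9.2000 - 1.5000i
Numerator: (4.2000 - 9.5000i)(-9.2000 - 1.5000i) = -52.8900 + 81.1000i
Denominator: (-9.2)^2 + 1.5^2 = 86.89
Result = (-52.8900 + 81.1000i)/86.89

-0.6087 + 0.9334i


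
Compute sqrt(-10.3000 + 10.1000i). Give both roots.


|z| = sqrt(106.09+102.01) = 14.4257
sqrt((|z|+a)/2) = sqrt((14.4257+(-10.3))/2) = sqrt(2.0628) = 1.4363
sqrt((|z|-a)/2) = sqrt((14.4257-(-10.3))/2) = sqrt(12.3628) = 3.5161

±(1.4363 + 3.5161i) i.e. 1.4363 + 3.5161i and -1.4363 - 3.5161i


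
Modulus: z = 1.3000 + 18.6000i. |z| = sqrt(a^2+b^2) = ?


|z| = sqrt(1.3^2 + 18.6^2) = sqrt(1.69 + 345.96) = sqrt(347.65) = 18.6454

|z| = 18.6454


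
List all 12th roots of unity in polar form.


The 12th roots of unity are cis(360k/12°) for k=0..11
Angle step = 360/12 = 30°
Primitive root: cis(30°)
Primitive root = 0.8660 + 0.5000i

12 roots at angles: 0°, 30°, 60°, 90°, 120°, 150°, 180°, 210°, 240°, 270°, 300°, 330°


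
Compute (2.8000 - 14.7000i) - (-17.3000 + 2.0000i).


Real: 2.8 + 17.3 = 20.1
Imag: -14.7 - 2 = -16.7

20.1000 - 16.7000i


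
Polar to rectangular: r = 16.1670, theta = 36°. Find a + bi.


a = 16.1670*cos(36°) = 16.1670*0.80902 = 13.0794
b = 16.1670*sin(36°) = 16.1670*0.587785 = 9.5027

13.0794 + 9.5027i


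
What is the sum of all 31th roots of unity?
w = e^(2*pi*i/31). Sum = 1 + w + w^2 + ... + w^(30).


The sum of all 31th roots of unity is 0.
Geometric series: (1 - w^31)/(1 - w) = (1-1)/(1-w) = 0 since w^31 = 1, w ≠ 1.
Alternatively: coefficient of z^30 in z^31 - 1 is 0.

0


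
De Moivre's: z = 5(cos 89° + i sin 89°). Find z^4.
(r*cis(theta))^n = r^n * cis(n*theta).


r^4 = 5^4 = 625
n*theta = 4*89° = 356° = 356° (mod 360)
a = 625*cos(356°) = 623.4775
b = 625*sin(356°) = -43.5978

625 cis(356°) = 623.4775 - 43.5978i


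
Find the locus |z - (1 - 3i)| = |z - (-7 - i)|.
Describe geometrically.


Equal distances means the locus is the perpendicular bisector of z1 and z2.
Midpoint = ((1+(-7))/2, (-3+(-1))/2) = (-3.0000, -2.0000)

Perpendicular bisector through (-3.0000, -2.0000)


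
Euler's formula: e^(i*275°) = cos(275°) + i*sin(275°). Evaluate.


cos(275°) = 0.0872
sin(275°) = -0.9962

e^(i*275°) = 0.0872 - 0.9962i


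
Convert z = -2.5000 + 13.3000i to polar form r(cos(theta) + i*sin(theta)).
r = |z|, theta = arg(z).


r = sqrt(6.25+176.89) = sqrt(183.14) = 13.5329
theta = atan2(13.3, -2.5) = 100.6457 degrees

r = 13.5329, theta = 100.6457 degrees


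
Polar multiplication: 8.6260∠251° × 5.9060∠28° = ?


r = 8.6260 * 5.9060 = 50.9452
theta = 251° + 28° = 279° = 279° (mod 360)

50.9452 cis(279°)
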